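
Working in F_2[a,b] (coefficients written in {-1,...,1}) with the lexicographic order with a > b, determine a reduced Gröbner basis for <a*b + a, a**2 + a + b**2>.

The reduced Gröbner basis is the canonical form of the ideal for this ordering.

f_1 = a*b + a, LT = a*b.
f_2 = a**2 + a + b**2, LT = a**2.

S(f_1,f_2): lcm = a**2*b. S = a**2 + a*b + b**3.
  leading term a**2: subtract (1)·f_2 from a**2 + a*b + b**3 → a*b + a + b**3 + b**2
  leading term a*b: subtract (1)·f_1 from a*b + a + b**3 + b**2 → b**3 + b**2
  leading term b**3: no divisor's leading term divides it; move b**3 to the remainder.
  leading term b**2: no divisor's leading term divides it; move b**2 to the remainder.
  remainder b**3 + b**2 ≠ 0; add g_3 = b**3 + b**2 to the basis.

The other S-polynomials (S(f_1,g_3), S(f_2,g_3)) all reduce to 0 modulo the current basis, so we have a Gröbner basis.

G = {a**2 + a + b**2, a*b + a, b**3 + b**2}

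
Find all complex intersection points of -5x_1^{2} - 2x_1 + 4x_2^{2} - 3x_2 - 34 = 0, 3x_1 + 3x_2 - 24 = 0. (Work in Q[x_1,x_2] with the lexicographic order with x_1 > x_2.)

{(3, 5), (-66, 74)}

Compute a lex Gröbner basis by Buchberger's algorithm.
f_1 = -5x_1^{2} - 2x_1 + 4x_2^{2} - 3x_2 - 34, LT = x_1^{2}.
f_2 = 3x_1 + 3x_2 - 24, LT = x_1.

S(f_1,f_2): lcm = x_1^{2}. S = -x_1x_2 + \tfrac{42}{5}x_1 - \tfrac{4}{5}x_2^{2} + \tfrac{3}{5}x_2 + \tfrac{34}{5}.
  reduce S modulo (f_1, f_2):
  remainder \tfrac{1}{5}x_2^{2} - \tfrac{79}{5}x_2 + 74 ≠ 0; add h_3 = \tfrac{1}{5}x_2^{2} - \tfrac{79}{5}x_2 + 74 to the basis.

The other S-polynomials (S(f_1,h_3), S(f_2,h_3)) all reduce to 0 modulo the current basis, so we have a Gröbner basis.
Inter-reduce: drop elements whose leading term is divisible by another's, tail-reduce, and make monic.
Reduced Gröbner basis: {x_1 + x_2 - 8, x_2^{2} - 79x_2 + 370}.

Since the basis is lex-ordered, x_2^{2} - 79x_2 + 370 is univariate in x_2. Its roots are {5, 74}. Back-substituting each root into the other basis elements fixes the other coordinates.
  x_2 = 5: the earlier basis element becomes x_1 - 3 = 0, giving x_1 = 3 — point (3, 5).
  x_2 = 74: the earlier basis element becomes x_1 + 66 = 0, giving x_1 = -66 — point (-66, 74).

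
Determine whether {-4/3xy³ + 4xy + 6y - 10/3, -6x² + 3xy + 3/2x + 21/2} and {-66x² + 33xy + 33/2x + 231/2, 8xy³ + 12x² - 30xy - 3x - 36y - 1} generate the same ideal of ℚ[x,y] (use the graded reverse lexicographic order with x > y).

Equality of ideals is decidable: compute both reduced Gröbner bases (unique for the ordering) and check whether they agree.
Buchberger on the first generating set:
f_1 = -4/3xy³ + 4xy + 6y - 10/3, LT = xy³.
f_2 = -6x² + 3xy + 3/2x + 21/2, LT = x².

S(f_1,f_2): lcm = x²y³. S = ½xy⁴ + ¼xy³ - 3x²y + 7/4y³ - 9/2xy + 5/2x.
  leading term xy⁴: subtract (-⅜y)·f_1 from ½xy⁴ + ¼xy³ - 3x²y + 7/4y³ - 9/2xy + 5/2x → ¼xy³ - 3x²y + 3/2xy² + 7/4y³ - 9/2xy + 9/4y² + 5/2x - 5/4y
  leading term xy³: subtract (-3/16)·f_1 from ¼xy³ - 3x²y + 3/2xy² + 7/4y³ - 9/2xy + 9/4y² + 5/2x - 5/4y → -3x²y + 3/2xy² + 7/4y³ - 15/4xy + 9/4y² + 5/2x - ⅛y - ⅝
  leading term x²y: subtract (½y)·f_2 from -3x²y + 3/2xy² + 7/4y³ - 15/4xy + 9/4y² + 5/2x - ⅛y - ⅝ → 7/4y³ - 9/2xy + 9/4y² + 5/2x - 43/8y - ⅝
  leading term y³: no divisor's leading term divides it; move 7/4y³ to the remainder.
  leading term xy: no divisor's leading term divides it; move -9/2xy to the remainder.
  leading term y²: no divisor's leading term divides it; move 9/4y² to the remainder.
  leading term x: no divisor's leading term divides it; move 5/2x to the remainder.
  leading term y: no divisor's leading term divides it; move -43/8y to the remainder.
  leading term 1: no divisor's leading term divides it; move -⅝ to the remainder.
  remainder 7/4y³ - 9/2xy + 9/4y² + 5/2x - 43/8y - ⅝ ≠ 0; add g_3 = 7/4y³ - 9/2xy + 9/4y² + 5/2x - 43/8y - ⅝ to the basis.

The other S-polynomials (S(f_1,g_3), S(f_2,g_3)) all reduce to 0 modulo the current basis, so we have a Gröbner basis.
Inter-reduce: drop elements whose leading term is divisible by another's, tail-reduce, and make monic.
Reduced Gröbner basis: {y³ - 18/7xy + 9/7y² + 10/7x - 43/14y - 5/14, x² - ½xy - ¼x - 7/4}.

Buchberger on the second generating set:
h_1 = -66x² + 33xy + 33/2x + 231/2, LT = x².
h_2 = 8xy³ + 12x² - 30xy - 3x - 36y - 1, LT = xy³.

S(h_1,h_2): lcm = x²y³. S = -½xy⁴ - ¼xy³ - 3/2x³ + 15/4x²y - 7/4y³ + ⅜x² + 9/2xy + ⅛x.
  leading term xy⁴: subtract (-1/16y)·h_2 from -½xy⁴ - ¼xy³ - 3/2x³ + 15/4x²y - 7/4y³ + ⅜x² + 9/2xy + ⅛x → -¼xy³ - 3/2x³ + 9/2x²y - 15/8xy² - 7/4y³ + ⅜x² + 69/16xy - 9/4y² + ⅛x - 1/16y
  leading term xy³: subtract (-1/32)·h_2 from -¼xy³ - 3/2x³ + 9/2x²y - 15/8xy² - 7/4y³ + ⅜x² + 69/16xy - 9/4y² + ⅛x - 1/16y → -3/2x³ + 9/2x²y - 15/8xy² - 7/4y³ + ¾x² + 27/8xy - 9/4y² + 1/32x - 19/16y - 1/32
  leading term x³: subtract (1/44x)·h_1 from -3/2x³ + 9/2x²y - 15/8xy² - 7/4y³ + ¾x² + 27/8xy - 9/4y² + 1/32x - 19/16y - 1/32 → 15/4x²y - 15/8xy² - 7/4y³ + ⅜x² + 27/8xy - 9/4y² - 83/32x - 19/16y - 1/32
  leading term x²y: subtract (-5/88y)·h_1 from 15/4x²y - 15/8xy² - 7/4y³ + ⅜x² + 27/8xy - 9/4y² - 83/32x - 19/16y - 1/32 → -7/4y³ + ⅜x² + 69/16xy - 9/4y² - 83/32x + 43/8y - 1/32
  leading term y³: no divisor's leading term divides it; move -7/4y³ to the remainder.
  leading term x²: subtract (-1/176)·h_1 from ⅜x² + 69/16xy - 9/4y² - 83/32x + 43/8y - 1/32 → 9/2xy - 9/4y² - 5/2x + 43/8y + ⅝
  leading term xy: no divisor's leading term divides it; move 9/2xy to the remainder.
  leading term y²: no divisor's leading term divides it; move -9/4y² to the remainder.
  leading term x: no divisor's leading term divides it; move -5/2x to the remainder.
  leading term y: no divisor's leading term divides it; move 43/8y to the remainder.
  leading term 1: no divisor's leading term divides it; move ⅝ to the remainder.
  remainder -7/4y³ + 9/2xy - 9/4y² - 5/2x + 43/8y + ⅝ ≠ 0; add k_3 = -7/4y³ + 9/2xy - 9/4y² - 5/2x + 43/8y + ⅝ to the basis.

The other S-polynomials (S(h_1,k_3), S(h_2,k_3)) all reduce to 0 modulo the current basis, so we have a Gröbner basis.
Inter-reduce: drop elements whose leading term is divisible by another's, tail-reduce, and make monic.
Reduced Gröbner basis: {y³ - 18/7xy + 9/7y² + 10/7x - 43/14y - 5/14, x² - ½xy - ¼x - 7/4}.

The two bases agree; hence the ideals are identical.

Yes, the ideals are equal.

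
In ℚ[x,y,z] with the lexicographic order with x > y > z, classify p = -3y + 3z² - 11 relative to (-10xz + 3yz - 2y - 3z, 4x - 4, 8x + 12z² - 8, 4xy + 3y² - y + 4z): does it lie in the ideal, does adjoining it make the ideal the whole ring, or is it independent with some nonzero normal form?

Adjoining -3y + 3z² - 11 makes the ideal the whole ring: the system is inconsistent.

First compute the reduced Gröbner basis of I by Buchberger's algorithm.
f_1 = -10xz + 3yz - 2y - 3z, LT = xz.
f_2 = 4x - 4, LT = x.
f_3 = 8x + 12z² - 8, LT = x.
f_4 = 4xy + 3y² - y + 4z, LT = xy.

S(f_1,f_2): lcm = xz. S = -3/10yz + ⅕y + 13/10z.
  reduce S modulo (f_1, f_2, f_3, f_4):
  remainder -3/10yz + ⅕y + 13/10z ≠ 0; add h_5 = -3/10yz + ⅕y + 13/10z to the basis.

S(f_1,f_3): lcm = xz. S = -3/10yz + ⅕y - 3/2z³ + 13/10z.
  reduce S modulo (f_1, f_2, f_3, f_4, h_5):
  remainder -3/2z³ ≠ 0; add h_6 = -3/2z³ to the basis.

S(f_1,f_4): lcm = xyz. S = -21/20y²z + ⅕y² + 11/20yz - z².
  reduce S modulo (f_1, f_2, f_3, f_4, h_5, h_6):
  remainder -½y² - 8/3y - z² - 52/3z ≠ 0; add h_7 = -½y² - 8/3y - z² - 52/3z to the basis.

S(f_2,f_3): lcm = x. S = -3/2z².
  reduce S modulo (f_1, f_2, f_3, f_4, h_5, h_6, h_7):
  remainder -3/2z² ≠ 0; add h_8 = -3/2z² to the basis.

S(f_2,f_4): lcm = xy. S = -¾y² - ¾y - z.
  reduce S modulo (f_1, f_2, f_3, f_4, h_5, h_6, h_7, h_8):
  remainder 13/4y + 25z ≠ 0; add h_9 = 13/4y + 25z to the basis.

S(f_3,f_4): lcm = xy. S = -¾y² + 3/2yz² - ¾y - z.
  reduce S modulo (f_1, f_2, f_3, f_4, h_5, h_6, h_7, h_8, h_9):
  remainder -31/39z ≠ 0; add h_10 = -31/39z to the basis.

The other S-polynomials (S(f_1,h_5), S(f_2,h_5), S(f_3,h_5), S(f_4,h_5), S(f_1,h_6), S(f_2,h_6), S(f_3,h_6), S(f_4,h_6), S(h_5,h_6), S(f_1,h_7), S(f_2,h_7), S(f_3,h_7), S(f_4,h_7), S(h_5,h_7), S(h_6,h_7), S(f_1,h_8), S(f_2,h_8), S(f_3,h_8), S(f_4,h_8), S(h_5,h_8), S(h_6,h_8), S(h_7,h_8), S(f_1,h_9), S(f_2,h_9), S(f_3,h_9), S(f_4,h_9), S(h_5,h_9), S(h_6,h_9), S(h_7,h_9), S(h_8,h_9), S(f_1,h_10), S(f_2,h_10), S(f_3,h_10), S(f_4,h_10), S(h_5,h_10), S(h_6,h_10), S(h_7,h_10), S(h_8,h_10), S(h_9,h_10)) all reduce to 0 modulo the current basis, so we have a Gröbner basis.
Inter-reduce: drop elements whose leading term is divisible by another's, tail-reduce, and make monic.
Reduced Gröbner basis: {x - 1, y, z}.
Label its elements g_1 = x - 1, g_2 = y, g_3 = z.

Reduce p = -3y + 3z² - 11 modulo G:
  leading term y: subtract (-3)·g_2 from -3y + 3z² - 11 → 3z² - 11
  leading term z²: subtract (3z)·g_3 from 3z² - 11 → -11
  leading term 1: no divisor's leading term divides it; move -11 to the remainder.
  normal form = -11.
The normal form is nonzero, so p ∉ I. Since p minus its normal form lies in I, I + (p) = I + (r) where r = -11; decide whether this ideal is the whole ring.
Here r = -11 is a nonzero constant, hence a unit: 1 ∈ I + (p), the Gröbner basis of I + (p) is {1}, and the enlarged system has no common solution — adjoining p is inconsistent.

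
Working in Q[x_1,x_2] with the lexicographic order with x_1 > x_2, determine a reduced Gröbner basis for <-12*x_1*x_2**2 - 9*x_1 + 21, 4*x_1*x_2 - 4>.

f_1 = -12*x_1*x_2**2 - 9*x_1 + 21, LT = x_1*x_2**2.
f_2 = 4*x_1*x_2 - 4, LT = x_1*x_2.

S(f_1,f_2): lcm = x_1*x_2**2. S = 3/4*x_1 + x_2 - 7/4.
  reduce S modulo (f_1, f_2):
  remainder 3/4*x_1 + x_2 - 7/4 ≠ 0; add g_3 = 3/4*x_1 + x_2 - 7/4 to the basis.

S(f_1,g_3): lcm = x_1*x_2**2. S = 3/4*x_1 - 4/3*x_2**3 + 7/3*x_2**2 - 7/4.
  reduce S modulo (f_1, f_2, g_3):
  remainder -4/3*x_2**3 + 7/3*x_2**2 - x_2 ≠ 0; add g_4 = -4/3*x_2**3 + 7/3*x_2**2 - x_2 to the basis.

S(f_2,g_3): lcm = x_1*x_2. S = -4/3*x_2**2 + 7/3*x_2 - 1.
  reduce S modulo (f_1, f_2, g_3, g_4):
  remainder -4/3*x_2**2 + 7/3*x_2 - 1 ≠ 0; add g_5 = -4/3*x_2**2 + 7/3*x_2 - 1 to the basis.

The other S-polynomials (S(f_1,g_4), S(f_2,g_4), S(g_3,g_4), S(f_1,g_5), S(f_2,g_5), S(g_3,g_5), S(g_4,g_5)) all reduce to 0 modulo the current basis, so we have a Gröbner basis.
Inter-reduce: drop elements whose leading term is divisible by another's, tail-reduce, and make monic.

G = {x_1 + 4/3*x_2 - 7/3, x_2**2 - 7/4*x_2 + 3/4}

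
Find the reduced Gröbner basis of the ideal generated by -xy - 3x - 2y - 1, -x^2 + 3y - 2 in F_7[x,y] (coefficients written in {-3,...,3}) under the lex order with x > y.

G = {x - 2y^2 - 2y + 3, y^3 - 3y^2 - y + 3}

This is the nonlinear analogue of row-reducing a linear system.

f_1 = -xy - 3x - 2y - 1, LT = xy.
f_2 = -x^2 + 3y - 2, LT = x^2.

S(f_1,f_2): lcm = x^2y. S = 3x^2 + 2xy + x + 3y^2 - 2y.
  leading term x^2: subtract (-3)·f_2 from 3x^2 + 2xy + x + 3y^2 - 2y → 2xy + x + 3y^2 + 1
  leading term xy: subtract (-2)·f_1 from 2xy + x + 3y^2 + 1 → 2x + 3y^2 + 3y - 1
  leading term x: no divisor's leading term divides it; move 2x to the remainder.
  leading term y^2: no divisor's leading term divides it; move 3y^2 to the remainder.
  leading term y: no divisor's leading term divides it; move 3y to the remainder.
  leading term 1: no divisor's leading term divides it; move -1 to the remainder.
  remainder 2x + 3y^2 + 3y - 1 ≠ 0; add g_3 = 2x + 3y^2 + 3y - 1 to the basis.

S(f_1,g_3): lcm = xy. S = 3x + 2y^3 + 2y^2 - y + 1.
  leading term x: subtract (-2)·g_3 from 3x + 2y^3 + 2y^2 - y + 1 → 2y^3 + y^2 - 2y - 1
  leading term y^3: no divisor's leading term divides it; move 2y^3 to the remainder.
  leading term y^2: no divisor's leading term divides it; move y^2 to the remainder.
  leading term y: no divisor's leading term divides it; move -2y to the remainder.
  leading term 1: no divisor's leading term divides it; move -1 to the remainder.
  remainder 2y^3 + y^2 - 2y - 1 ≠ 0; add g_4 = 2y^3 + y^2 - 2y - 1 to the basis.

The other S-polynomials (S(f_2,g_3), S(f_1,g_4), S(f_2,g_4), S(g_3,g_4)) all reduce to 0 modulo the current basis, so we have a Gröbner basis.
Inter-reduce: drop elements whose leading term is divisible by another's, tail-reduce, and make monic.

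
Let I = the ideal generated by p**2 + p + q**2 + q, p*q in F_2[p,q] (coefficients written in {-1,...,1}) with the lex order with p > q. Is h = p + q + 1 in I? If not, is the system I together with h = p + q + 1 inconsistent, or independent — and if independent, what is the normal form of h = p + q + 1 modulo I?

p + q + 1 is independent of I; its normal form modulo I is p + q + 1.

First compute the reduced Gröbner basis of I by Buchberger's algorithm.
f_1 = p**2 + p + q**2 + q, LT = p**2.
f_2 = p*q, LT = p*q.

S(f_1,f_2): lcm = p**2*q. S = p*q + q**3 + q**2.
  leading term p*q: subtract (1)·f_2 from p*q + q**3 + q**2 → q**3 + q**2
  leading term q**3: no divisor's leading term divides it; move q**3 to the remainder.
  leading term q**2: no divisor's leading term divides it; move q**2 to the remainder.
  remainder q**3 + q**2 ≠ 0; add k_3 = q**3 + q**2 to the basis.

The other S-polynomials (S(f_1,k_3), S(f_2,k_3)) all reduce to 0 modulo the current basis, so we have a Gröbner basis.
Inter-reduce: drop elements whose leading term is divisible by another's, tail-reduce, and make monic.
Reduced Gröbner basis: {p**2 + p + q**2 + q, p*q, q**3 + q**2}.
Label its elements g_1 = p**2 + p + q**2 + q, g_2 = p*q, g_3 = q**3 + q**2.

Reduce h = p + q + 1 modulo G:
  leading term p: no divisor's leading term divides it; move p to the remainder.
  leading term q: no divisor's leading term divides it; move q to the remainder.
  leading term 1: no divisor's leading term divides it; move 1 to the remainder.
  normal form = p + q + 1.
The normal form is nonzero, so h ∉ I. Since h minus its normal form lies in I, I + (h) = I + (r) where r = p + q + 1; decide whether this ideal is the whole ring.
Run Buchberger on G together with r (pairs among the g_i already reduce to 0 since G is a Gröbner basis):
g_1 = p**2 + p + q**2 + q, LT = p**2.
g_2 = p*q, LT = p*q.
g_3 = q**3 + q**2, LT = q**3.
r = p + q + 1, LT = p.

S(g_1,r): lcm = p**2. S = p*q + q**2 + q.
  leading term p*q: subtract (1)·g_2 from p*q + q**2 + q → q**2 + q
  leading term q**2: no divisor's leading term divides it; move q**2 to the remainder.
  leading term q: no divisor's leading term divides it; move q to the remainder.
  remainder q**2 + q ≠ 0; add m_5 = q**2 + q to the basis.

The other S-polynomials (S(g_1,g_2), S(g_1,g_3), S(g_2,g_3), S(g_2,r), S(g_3,r), S(g_1,m_5), S(g_2,m_5), S(g_3,m_5), S(r,m_5)) all reduce to 0 modulo the current basis, so we have a Gröbner basis.
Inter-reduce: drop elements whose leading term is divisible by another's, tail-reduce, and make monic.
Reduced Gröbner basis: {p + q + 1, q**2 + q}.
The reduced Gröbner basis of I + (h) is {p + q + 1, q**2 + q} ≠ {1}, a proper ideal, so the enlarged system stays consistent: h is independent of I, with normal form p + q + 1.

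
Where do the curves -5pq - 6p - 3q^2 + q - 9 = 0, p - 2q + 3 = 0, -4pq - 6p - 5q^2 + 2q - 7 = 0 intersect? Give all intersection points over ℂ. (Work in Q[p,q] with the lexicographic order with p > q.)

{(-1, 1)}

Compute a lex Gröbner basis by Buchberger's algorithm.
f_1 = -5pq - 6p - 3q^2 + q - 9, LT = pq.
f_2 = p - 2q + 3, LT = p.
f_3 = -4pq - 6p - 5q^2 + 2q - 7, LT = pq.

S(f_1,f_2): lcm = pq. S = 6/5p + 13/5q^2 - 16/5q + 9/5.
  leading term p: subtract (6/5)·f_2 from 6/5p + 13/5q^2 - 16/5q + 9/5 → 13/5q^2 - 4/5q - 9/5
  leading term q^2: no divisor's leading term divides it; move 13/5q^2 to the remainder.
  leading term q: no divisor's leading term divides it; move -4/5q to the remainder.
  leading term 1: no divisor's leading term divides it; move -9/5 to the remainder.
  remainder 13/5q^2 - 4/5q - 9/5 ≠ 0; add h_4 = 13/5q^2 - 4/5q - 9/5 to the basis.

S(f_1,f_3): lcm = pq. S = -3/10p - 13/20q^2 + 3/10q + 1/20.
  leading term p: subtract (-3/10)·f_2 from -3/10p - 13/20q^2 + 3/10q + 1/20 → -13/20q^2 - 3/10q + 19/20
  leading term q^2: subtract (-1/4)·h_4 from -13/20q^2 - 3/10q + 19/20 → -1/2q + 1/2
  leading term q: no divisor's leading term divides it; move -1/2q to the remainder.
  leading term 1: no divisor's leading term divides it; move 1/2 to the remainder.
  remainder -1/2q + 1/2 ≠ 0; add h_5 = -1/2q + 1/2 to the basis.

The other S-polynomials (S(f_2,f_3), S(f_1,h_4), S(f_2,h_4), S(f_3,h_4), S(f_1,h_5), S(f_2,h_5), S(f_3,h_5), S(h_4,h_5)) all reduce to 0 modulo the current basis, so we have a Gröbner basis.
Inter-reduce: drop elements whose leading term is divisible by another's, tail-reduce, and make monic.
Reduced Gröbner basis: {p + 1, q - 1}.

From the last basis element, q - 1 = 0, so q takes values in {1}. Each choice, substituted upward through the basis, yields the corresponding point(s) of the solution set.
  q = 1: the earlier basis element becomes p + 1 = 0, giving p = -1 — point (-1, 1).
Zero-dimensionality of the ideal guarantees finitely many solutions over ℂ.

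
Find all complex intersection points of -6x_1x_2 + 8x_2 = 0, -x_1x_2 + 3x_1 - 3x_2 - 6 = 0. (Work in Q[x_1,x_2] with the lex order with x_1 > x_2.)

{(4/3, -6/13), (2, 0)}

Compute a lex Gröbner basis by Buchberger's algorithm.
f_1 = -6x_1x_2 + 8x_2, LT = x_1x_2.
f_2 = -x_1x_2 + 3x_1 - 3x_2 - 6, LT = x_1x_2.

S(f_1,f_2): lcm = x_1x_2. S = 3x_1 - 13/3x_2 - 6.
  reduce S modulo (f_1, f_2):
  remainder 3x_1 - 13/3x_2 - 6 ≠ 0; add h_3 = 3x_1 - 13/3x_2 - 6 to the basis.

S(f_1,h_3): lcm = x_1x_2. S = 13/9x_2^2 + 2/3x_2.
  reduce S modulo (f_1, f_2, h_3):
  remainder 13/9x_2^2 + 2/3x_2 ≠ 0; add h_4 = 13/9x_2^2 + 2/3x_2 to the basis.

The other S-polynomials (S(f_2,h_3), S(f_1,h_4), S(f_2,h_4), S(h_3,h_4)) all reduce to 0 modulo the current basis, so we have a Gröbner basis.
Inter-reduce: drop elements whose leading term is divisible by another's, tail-reduce, and make monic.
Reduced Gröbner basis: {x_1 - 13/9x_2 - 2, x_2^2 + 6/13x_2}.

Since the basis is lex-ordered, x_2^2 + 6/13x_2 is univariate in x_2. Its roots are {-6/13, 0}. Back-substituting each root into the other basis elements fixes the other coordinates.
  x_2 = -6/13: the earlier basis element becomes x_1 - 4/3 = 0, giving x_1 = 4/3 — point (4/3, -6/13).
  x_2 = 0: the earlier basis element becomes x_1 - 2 = 0, giving x_1 = 2 — point (2, 0).
This is the nonlinear analogue of row-reducing a linear system.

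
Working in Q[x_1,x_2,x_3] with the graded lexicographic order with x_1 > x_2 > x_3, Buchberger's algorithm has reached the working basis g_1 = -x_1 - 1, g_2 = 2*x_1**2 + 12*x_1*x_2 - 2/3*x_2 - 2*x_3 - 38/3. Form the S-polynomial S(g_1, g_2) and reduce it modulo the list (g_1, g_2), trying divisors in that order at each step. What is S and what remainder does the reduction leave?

lcm(LM(g_1), LM(g_2)) = x_1**2.
S = (lcm/LT(g_1))·g_1 − (lcm/LT(g_2))·g_2 = -6*x_1*x_2 + x_1 + 1/3*x_2 + x_3 + 19/3.
Reduce S modulo (g_1, g_2) in that order:
  leading term x_1*x_2: subtract (6*x_2)·g_1 from -6*x_1*x_2 + x_1 + 1/3*x_2 + x_3 + 19/3 → x_1 + 19/3*x_2 + x_3 + 19/3
  leading term x_1: subtract (-1)·g_1 from x_1 + 19/3*x_2 + x_3 + 19/3 → 19/3*x_2 + x_3 + 16/3
  leading term x_2: no divisor's leading term divides it; move 19/3*x_2 to the remainder.
  leading term x_3: no divisor's leading term divides it; move x_3 to the remainder.
  leading term 1: no divisor's leading term divides it; move 16/3 to the remainder.
The remainder 19/3*x_2 + x_3 + 16/3 is nonzero, so it would be added as the next basis element.
This is the inner loop of Buchberger's algorithm — each nonzero remainder becomes a new basis element.

S(g_1, g_2) = -6*x_1*x_2 + x_1 + 1/3*x_2 + x_3 + 19/3; remainder on division = 19/3*x_2 + x_3 + 16/3.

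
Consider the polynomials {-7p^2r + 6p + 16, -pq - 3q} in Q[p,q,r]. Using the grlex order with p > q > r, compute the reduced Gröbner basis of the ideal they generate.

f_1 = -7p^2r + 6p + 16, LT = p^2r.
f_2 = -pq - 3q, LT = pq.

S(f_1,f_2): lcm = p^2qr. S = -3pqr - 6/7pq - 16/7q.
  reduce S modulo (f_1, f_2):
  remainder 9qr + 2/7q ≠ 0; add g_3 = 9qr + 2/7q to the basis.

The other S-polynomials (S(f_1,g_3), S(f_2,g_3)) all reduce to 0 modulo the current basis, so we have a Gröbner basis.

G = {p^2r - 6/7p - 16/7, pq + 3q, qr + 2/63q}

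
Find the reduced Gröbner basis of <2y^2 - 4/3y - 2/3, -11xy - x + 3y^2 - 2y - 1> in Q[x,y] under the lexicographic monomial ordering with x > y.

G = {x, y^2 - 2/3y - 1/3}

f_1 = 2y^2 - 4/3y - 2/3, LT = y^2.
f_2 = -11xy - x + 3y^2 - 2y - 1, LT = xy.

S(f_1,f_2): lcm = xy^2. S = -25/33xy - 1/3x + 3/11y^3 - 2/11y^2 - 1/11y.
  leading term xy: subtract (25/363)·f_2 from -25/33xy - 1/3x + 3/11y^3 - 2/11y^2 - 1/11y → -32/121x + 3/11y^3 - 47/121y^2 + 17/363y + 25/363
  leading term x: no divisor's leading term divides it; move -32/121x to the remainder.
  leading term y^3: subtract (3/22y)·f_1 from 3/11y^3 - 47/121y^2 + 17/363y + 25/363 → -25/121y^2 + 50/363y + 25/363
  leading term y^2: subtract (-25/242)·f_1 from -25/121y^2 + 50/363y + 25/363 → 0
  remainder -32/121x ≠ 0; add g_3 = -32/121x to the basis.

The other S-polynomials (S(f_1,g_3), S(f_2,g_3)) all reduce to 0 modulo the current basis, so we have a Gröbner basis.
Inter-reduce: drop elements whose leading term is divisible by another's, tail-reduce, and make monic.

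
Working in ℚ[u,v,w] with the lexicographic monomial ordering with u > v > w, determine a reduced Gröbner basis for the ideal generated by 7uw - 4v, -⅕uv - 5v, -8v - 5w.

G = {v, w}

f_1 = 7uw - 4v, LT = uw.
f_2 = -⅕uv - 5v, LT = uv.
f_3 = -8v - 5w, LT = v.

S(f_1,f_2): lcm = uvw. S = -4/7v² - 25vw.
  reduce S modulo (f_1, f_2, f_3):
  remainder 1725/112w² ≠ 0; add g_4 = 1725/112w² to the basis.

S(f_2,f_3): lcm = uv. S = -⅝uw + 25v.
  reduce S modulo (f_1, f_2, f_3, g_4):
  remainder -1725/112w ≠ 0; add g_5 = -1725/112w to the basis.

The other S-polynomials (S(f_1,f_3), S(f_1,g_4), S(f_2,g_4), S(f_3,g_4), S(f_1,g_5), S(f_2,g_5), S(f_3,g_5), S(g_4,g_5)) all reduce to 0 modulo the current basis, so we have a Gröbner basis.
Inter-reduce: drop elements whose leading term is divisible by another's, tail-reduce, and make monic.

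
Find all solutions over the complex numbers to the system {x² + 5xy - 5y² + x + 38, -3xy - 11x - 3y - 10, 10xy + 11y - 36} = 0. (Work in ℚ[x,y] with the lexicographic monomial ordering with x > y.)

{(-2, -4)}

Compute a lex Gröbner basis by Buchberger's algorithm.
f_1 = x² + 5xy + x - 5y² + 38, LT = x².
f_2 = -3xy - 11x - 3y - 10, LT = xy.
f_3 = 10xy + 11y - 36, LT = xy.

S(f_1,f_2): lcm = x²y. S = -11/3x² + 5xy² - 10/3x - 5y³ + 38y.
  leading term x²: subtract (-11/3)·f_1 from -11/3x² + 5xy² - 10/3x - 5y³ + 38y → 5xy² + 55/3xy + ⅓x - 5y³ - 55/3y² + 38y + 418/3
  leading term xy²: subtract (-5/3y)·f_2 from 5xy² + 55/3xy + ⅓x - 5y³ - 55/3y² + 38y + 418/3 → ⅓x - 5y³ - 70/3y² + 64/3y + 418/3
  leading term x: no divisor's leading term divides it; move ⅓x to the remainder.
  leading term y³: no divisor's leading term divides it; move -5y³ to the remainder.
  leading term y²: no divisor's leading term divides it; move -70/3y² to the remainder.
  leading term y: no divisor's leading term divides it; move 64/3y to the remainder.
  leading term 1: no divisor's leading term divides it; move 418/3 to the remainder.
  remainder ⅓x - 5y³ - 70/3y² + 64/3y + 418/3 ≠ 0; add h_4 = ⅓x - 5y³ - 70/3y² + 64/3y + 418/3 to the basis.

S(f_1,f_3): lcm = x²y. S = 5xy² - 1/10xy + 18/5x - 5y³ + 38y.
  leading term xy²: subtract (-5/3y)·f_2 from 5xy² - 1/10xy + 18/5x - 5y³ + 38y → -553/30xy + 18/5x - 5y³ - 5y² + 64/3y
  leading term xy: subtract (553/90)·f_2 from -553/30xy + 18/5x - 5y³ - 5y² + 64/3y → 6407/90x - 5y³ - 5y² + 1193/30y + 553/9
  leading term x: subtract (6407/30)·h_4 from 6407/90x - 5y³ - 5y² + 1193/30y + 553/9 → 6377/6y³ + 44804/9y² - 406469/90y - 1336298/45
  leading term y³: no divisor's leading term divides it; move 6377/6y³ to the remainder.
  leading term y²: no divisor's leading term divides it; move 44804/9y² to the remainder.
  leading term y: no divisor's leading term divides it; move -406469/90y to the remainder.
  leading term 1: no divisor's leading term divides it; move -1336298/45 to the remainder.
  remainder 6377/6y³ + 44804/9y² - 406469/90y - 1336298/45 ≠ 0; add h_5 = 6377/6y³ + 44804/9y² - 406469/90y - 1336298/45 to the basis.

S(f_2,f_3): lcm = xy. S = 11/3x - 1/10y + 104/15.
  leading term x: subtract (11)·h_4 from 11/3x - 1/10y + 104/15 → 55y³ + 770/3y² - 7043/30y - 22886/15
  leading term y³: subtract (330/6377)·h_5 from 55y³ + 770/3y² - 7043/30y - 22886/15 → -6050/6377y² - 9601/9110y + 349586/31885
  leading term y²: no divisor's leading term divides it; move -6050/6377y² to the remainder.
  leading term y: no divisor's leading term divides it; move -9601/9110y to the remainder.
  leading term 1: no divisor's leading term divides it; move 349586/31885 to the remainder.
  remainder -6050/6377y² - 9601/9110y + 349586/31885 ≠ 0; add h_6 = -6050/6377y² - 9601/9110y + 349586/31885 to the basis.

S(f_2,h_4): lcm = xy. S = 11/3x + 15y⁴ + 70y³ - 64y² - 417y + 10/3.
  leading term x: subtract (11)·h_4 from 11/3x + 15y⁴ + 70y³ - 64y² - 417y + 10/3 → 15y⁴ + 125y³ + 578/3y² - 1955/3y - 4588/3
  leading term y⁴: subtract (90/6377y)·h_5 from 15y⁴ + 125y³ + 578/3y² - 1955/3y - 4588/3 → 349085/6377y³ + 700759/2733y² - 4449247/19131y - 4588/3
  leading term y³: subtract (2094510/40666129)·h_5 from 349085/6377y³ + 700759/2733y² - 4449247/19131y - 4588/3 → 124107/40666129y² + 38082/829921y + 5478360/40666129
  leading term y²: subtract (-124107/38580850)·h_6 from 124107/40666129y² + 38082/829921y + 5478360/40666129 → 16395363/385808500y + 16395363/96452125
  leading term y: no divisor's leading term divides it; move 16395363/385808500y to the remainder.
  leading term 1: no divisor's leading term divides it; move 16395363/96452125 to the remainder.
  remainder 16395363/385808500y + 16395363/96452125 ≠ 0; add h_7 = 16395363/385808500y + 16395363/96452125 to the basis.

The other S-polynomials (S(f_1,h_4), S(f_3,h_4), S(f_1,h_5), S(f_2,h_5), S(f_3,h_5), S(h_4,h_5), S(f_1,h_6), S(f_2,h_6), S(f_3,h_6), S(h_4,h_6), S(h_5,h_6), S(f_1,h_7), S(f_2,h_7), S(f_3,h_7), S(h_4,h_7), S(h_5,h_7), S(h_6,h_7)) all reduce to 0 modulo the current basis, so we have a Gröbner basis.
Inter-reduce: drop elements whose leading term is divisible by another's, tail-reduce, and make monic.
Reduced Gröbner basis: {x + 2, y + 4}.

Elimination: the polynomial y + 4 lies in the elimination ideal for y, so y ∈ {-4}. For each such y, the remaining basis elements (now univariate) give the rest of the solution.
  y = -4: the earlier basis element becomes x + 2 = 0, giving x = -2 — point (-2, -4).
Substituting each solution back into the original system confirms all equations vanish.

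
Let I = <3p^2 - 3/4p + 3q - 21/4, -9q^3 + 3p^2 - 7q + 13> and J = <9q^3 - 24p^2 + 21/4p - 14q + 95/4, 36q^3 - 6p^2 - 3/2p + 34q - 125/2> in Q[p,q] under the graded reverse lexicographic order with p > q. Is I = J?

Equality of ideals is decidable: compute both reduced Gröbner bases (unique for the ordering) and check whether they agree.
Buchberger on the first generating set:
f_1 = 3p^2 - 3/4p + 3q - 21/4, LT = p^2.
f_2 = -9q^3 + 3p^2 - 7q + 13, LT = q^3.

S(f_1,f_2): leading monomials are coprime, so the S-polynomial reduces to 0 (Buchberger's first criterion).
Every S-polynomial of the final basis reduces to 0, so we have a Gröbner basis.
Inter-reduce: drop elements whose leading term is divisible by another's, tail-reduce, and make monic.
Reduced Gröbner basis: {q^3 - 1/12p + 10/9q - 73/36, p^2 - 1/4p + q - 7/4}.

Buchberger on the second generating set:
h_1 = 9q^3 - 24p^2 + 21/4p - 14q + 95/4, LT = q^3.
h_2 = 36q^3 - 6p^2 - 3/2p + 34q - 125/2, LT = q^3.

S(h_1,h_2): lcm = q^3. S = -5/2p^2 + 5/8p - 5/2q + 35/8.
  leading term p^2: no divisor's leading term divides it; move -5/2p^2 to the remainder.
  leading term p: no divisor's leading term divides it; move 5/8p to the remainder.
  leading term q: no divisor's leading term divides it; move -5/2q to the remainder.
  leading term 1: no divisor's leading term divides it; move 35/8 to the remainder.
  remainder -5/2p^2 + 5/8p - 5/2q + 35/8 ≠ 0; add k_3 = -5/2p^2 + 5/8p - 5/2q + 35/8 to the basis.

S(h_1,k_3): leading monomials are coprime, so the S-polynomial reduces to 0 (Buchberger's first criterion).
S(h_2,k_3): leading monomials are coprime, so the S-polynomial reduces to 0 (Buchberger's first criterion).
Every S-polynomial of the final basis reduces to 0, so we have a Gröbner basis.
Inter-reduce: drop elements whose leading term is divisible by another's, tail-reduce, and make monic.
Reduced Gröbner basis: {q^3 - 1/12p + 10/9q - 73/36, p^2 - 1/4p + q - 7/4}.

The two bases agree; hence the ideals are identical.

Yes, the ideals are equal.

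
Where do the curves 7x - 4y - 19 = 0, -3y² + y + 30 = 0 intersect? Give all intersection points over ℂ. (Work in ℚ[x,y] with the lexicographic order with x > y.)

{(1, -3), (97/21, 10/3)}

Compute a lex Gröbner basis by Buchberger's algorithm.
f_1 = 7x - 4y - 19, LT = x.
f_2 = -3y² + y + 30, LT = y².

The S-polynomials (S(f_1,f_2)) all reduce to 0 modulo the current basis, so we have a Gröbner basis.
Inter-reduce: drop elements whose leading term is divisible by another's, tail-reduce, and make monic.
Reduced Gröbner basis: {x - 4/7y - 19/7, y² - ⅓y - 10}.

The lex basis is triangular: the last element involves only y. Solving y² - ⅓y - 10 = 0 gives y ∈ {-3, 10/3}; substituting each value into the earlier elements determines the remaining variables.
  y = -3: the earlier basis element becomes x - 1 = 0, giving x = 1 — point (1, -3).
  y = 10/3: the earlier basis element becomes x - 97/21 = 0, giving x = 97/21 — point (97/21, 10/3).
Each listed point satisfies every original equation (direct substitution).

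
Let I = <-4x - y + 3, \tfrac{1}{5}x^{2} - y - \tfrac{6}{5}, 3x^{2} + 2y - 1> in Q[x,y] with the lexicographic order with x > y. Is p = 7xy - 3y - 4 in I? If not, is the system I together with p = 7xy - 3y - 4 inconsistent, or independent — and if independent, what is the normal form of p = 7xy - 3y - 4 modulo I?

First compute the reduced Gröbner basis of I by Buchberger's algorithm.
f_1 = -4x - y + 3, LT = x.
f_2 = \tfrac{1}{5}x^{2} - y - \tfrac{6}{5}, LT = x^{2}.
f_3 = 3x^{2} + 2y - 1, LT = x^{2}.

S(f_1,f_2): lcm = x^{2}. S = \tfrac{1}{4}xy - \tfrac{3}{4}x + 5y + 6.
  leading term xy: subtract (-\tfrac{1}{16}y)·f_1 from \tfrac{1}{4}xy - \tfrac{3}{4}x + 5y + 6 → -\tfrac{3}{4}x - \tfrac{1}{16}y^{2} + \tfrac{83}{16}y + 6
  leading term x: subtract (\tfrac{3}{16})·f_1 from -\tfrac{3}{4}x - \tfrac{1}{16}y^{2} + \tfrac{83}{16}y + 6 → -\tfrac{1}{16}y^{2} + \tfrac{43}{8}y + \tfrac{87}{16}
  leading term y^{2}: no divisor's leading term divides it; move -\tfrac{1}{16}y^{2} to the remainder.
  leading term y: no divisor's leading term divides it; move \tfrac{43}{8}y to the remainder.
  leading term 1: no divisor's leading term divides it; move \tfrac{87}{16} to the remainder.
  remainder -\tfrac{1}{16}y^{2} + \tfrac{43}{8}y + \tfrac{87}{16} ≠ 0; add h_4 = -\tfrac{1}{16}y^{2} + \tfrac{43}{8}y + \tfrac{87}{16} to the basis.

S(f_1,f_3): lcm = x^{2}. S = \tfrac{1}{4}xy - \tfrac{3}{4}x - \tfrac{2}{3}y + \tfrac{1}{3}.
  leading term xy: subtract (-\tfrac{1}{16}y)·f_1 from \tfrac{1}{4}xy - \tfrac{3}{4}x - \tfrac{2}{3}y + \tfrac{1}{3} → -\tfrac{3}{4}x - \tfrac{1}{16}y^{2} - \tfrac{23}{48}y + \tfrac{1}{3}
  leading term x: subtract (\tfrac{3}{16})·f_1 from -\tfrac{3}{4}x - \tfrac{1}{16}y^{2} - \tfrac{23}{48}y + \tfrac{1}{3} → -\tfrac{1}{16}y^{2} - \tfrac{7}{24}y - \tfrac{11}{48}
  leading term y^{2}: subtract (1)·h_4 from -\tfrac{1}{16}y^{2} - \tfrac{7}{24}y - \tfrac{11}{48} → -\tfrac{17}{3}y - \tfrac{17}{3}
  leading term y: no divisor's leading term divides it; move -\tfrac{17}{3}y to the remainder.
  leading term 1: no divisor's leading term divides it; move -\tfrac{17}{3} to the remainder.
  remainder -\tfrac{17}{3}y - \tfrac{17}{3} ≠ 0; add h_5 = -\tfrac{17}{3}y - \tfrac{17}{3} to the basis.

The other S-polynomials (S(f_2,f_3), S(f_1,h_4), S(f_2,h_4), S(f_3,h_4), S(f_1,h_5), S(f_2,h_5), S(f_3,h_5), S(h_4,h_5)) all reduce to 0 modulo the current basis, so we have a Gröbner basis.
Inter-reduce: drop elements whose leading term is divisible by another's, tail-reduce, and make monic.
Reduced Gröbner basis: {x - 1, y + 1}.
Label its elements g_1 = x - 1, g_2 = y + 1.

Reduce p = 7xy - 3y - 4 modulo G:
  leading term xy: subtract (7y)·g_1 from 7xy - 3y - 4 → 4y - 4
  leading term y: subtract (4)·g_2 from 4y - 4 → -8
  leading term 1: no divisor's leading term divides it; move -8 to the remainder.
  normal form = -8.
The normal form is nonzero, so p ∉ I. Since p minus its normal form lies in I, I + (p) = I + (r) where r = -8; decide whether this ideal is the whole ring.
Here r = -8 is a nonzero constant, hence a unit: 1 ∈ I + (p), the Gröbner basis of I + (p) is {1}, and the enlarged system has no common solution — adjoining p is inconsistent.

The remainder on division by a Gröbner basis is unique — it is the normal form.

Adjoining 7xy - 3y - 4 makes the ideal the whole ring: the system is inconsistent.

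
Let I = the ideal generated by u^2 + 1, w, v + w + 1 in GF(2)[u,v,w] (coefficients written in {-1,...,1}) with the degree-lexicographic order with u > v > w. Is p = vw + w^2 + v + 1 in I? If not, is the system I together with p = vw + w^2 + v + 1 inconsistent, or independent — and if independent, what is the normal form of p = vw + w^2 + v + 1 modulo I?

vw + w^2 + v + 1 lies in I (it reduces to 0).

First compute the reduced Gröbner basis of I by Buchberger's algorithm.
f_1 = u^2 + 1, LT = u^2.
f_2 = w, LT = w.
f_3 = v + w + 1, LT = v.

The S-polynomials (S(f_1,f_2), S(f_1,f_3), S(f_2,f_3)) all reduce to 0 modulo the current basis, so we have a Gröbner basis.
Inter-reduce: drop elements whose leading term is divisible by another's, tail-reduce, and make monic.
Reduced Gröbner basis: {u^2 + 1, v + 1, w}.
Label its elements g_1 = u^2 + 1, g_2 = v + 1, g_3 = w.

Reduce p = vw + w^2 + v + 1 modulo G:
  leading term vw: subtract (w)·g_2 from vw + w^2 + v + 1 → w^2 + v + w + 1
  leading term w^2: subtract (w)·g_3 from w^2 + v + w + 1 → v + w + 1
  leading term v: subtract (1)·g_2 from v + w + 1 → w
  leading term w: subtract (1)·g_3 from w → 0
  normal form = 0.
Since the normal form is 0, p ∈ I.

Ideal membership is decidable via reduction modulo a Gröbner basis.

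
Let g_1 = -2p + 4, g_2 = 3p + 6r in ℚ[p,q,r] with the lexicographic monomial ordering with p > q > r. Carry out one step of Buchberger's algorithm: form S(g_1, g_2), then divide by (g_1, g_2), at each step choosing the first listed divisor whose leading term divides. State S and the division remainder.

lcm(LM(g_1), LM(g_2)) = p.
S = (lcm/LT(g_1))·g_1 − (lcm/LT(g_2))·g_2 = -2r - 2.
Reduce S modulo (g_1, g_2) in that order:
  leading term r: no divisor's leading term divides it; move -2r to the remainder.
  leading term 1: no divisor's leading term divides it; move -2 to the remainder.
The remainder -2r - 2 is nonzero, so it would be added as the next basis element.

S(g_1, g_2) = -2r - 2; remainder on division = -2r - 2.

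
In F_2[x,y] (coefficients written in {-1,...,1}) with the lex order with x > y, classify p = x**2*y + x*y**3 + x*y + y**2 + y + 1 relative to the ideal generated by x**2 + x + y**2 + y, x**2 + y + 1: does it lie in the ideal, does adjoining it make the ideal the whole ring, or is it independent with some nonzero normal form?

First compute the reduced Gröbner basis of I by Buchberger's algorithm.
f_1 = x**2 + x + y**2 + y, LT = x**2.
f_2 = x**2 + y + 1, LT = x**2.

S(f_1,f_2): lcm = x**2. S = x + y**2 + 1.
  leading term x: no divisor's leading term divides it; move x to the remainder.
  leading term y**2: no divisor's leading term divides it; move y**2 to the remainder.
  leading term 1: no divisor's leading term divides it; move 1 to the remainder.
  remainder x + y**2 + 1 ≠ 0; add h_3 = x + y**2 + 1 to the basis.

S(f_1,h_3): lcm = x**2. S = x*y**2 + y**2 + y.
  leading term x*y**2: subtract (y**2)·h_3 from x*y**2 + y**2 + y → y**4 + y
  leading term y**4: no divisor's leading term divides it; move y**4 to the remainder.
  leading term y: no divisor's leading term divides it; move y to the remainder.
  remainder y**4 + y ≠ 0; add h_4 = y**4 + y to the basis.

S(f_2,h_3): lcm = x**2. S = x*y**2 + x + y + 1.
  leading term x*y**2: subtract (y**2)·h_3 from x*y**2 + x + y + 1 → x + y**4 + y**2 + y + 1
  leading term x: subtract (1)·h_3 from x + y**4 + y**2 + y + 1 → y**4 + y
  leading term y**4: subtract (1)·h_4 from y**4 + y → 0
  remainder 0.

S(f_1,h_4): leading monomials are coprime, so the S-polynomial reduces to 0 (Buchberger's first criterion).
S(f_2,h_4): leading monomials are coprime, so the S-polynomial reduces to 0 (Buchberger's first criterion).
S(h_3,h_4): leading monomials are coprime, so the S-polynomial reduces to 0 (Buchberger's first criterion).
Every S-polynomial of the final basis reduces to 0, so we have a Gröbner basis.
Inter-reduce: drop elements whose leading term is divisible by another's, tail-reduce, and make monic.
Reduced Gröbner basis: {x + y**2 + 1, y**4 + y}.
Label its elements g_1 = x + y**2 + 1, g_2 = y**4 + y.

Reduce p = x**2*y + x*y**3 + x*y + y**2 + y + 1 modulo G:
  leading term x**2*y: subtract (x*y)·g_1 from x**2*y + x*y**3 + x*y + y**2 + y + 1 → y**2 + y + 1
  leading term y**2: no divisor's leading term divides it; move y**2 to the remainder.
  leading term y: no divisor's leading term divides it; move y to the remainder.
  leading term 1: no divisor's leading term divides it; move 1 to the remainder.
  normal form = y**2 + y + 1.
The normal form is nonzero, so p ∉ I. Since p minus its normal form lies in I, I + (p) = I + (r) where r = y**2 + y + 1; decide whether this ideal is the whole ring.
Run Buchberger on G together with r (pairs among the g_i already reduce to 0 since G is a Gröbner basis):
g_1 = x + y**2 + 1, LT = x.
g_2 = y**4 + y, LT = y**4.
r = y**2 + y + 1, LT = y**2.

S(g_1,g_2): leading monomials are coprime, so the S-polynomial reduces to 0 (Buchberger's first criterion).
S(g_1,r): leading monomials are coprime, so the S-polynomial reduces to 0 (Buchberger's first criterion).
S(g_2,r): lcm = y**4. S = y**3 + y**2 + y.
  leading term y**3: subtract (y)·r from y**3 + y**2 + y → 0
  remainder 0.

Every S-polynomial of the final basis reduces to 0, so we have a Gröbner basis.
Inter-reduce: drop elements whose leading term is divisible by another's, tail-reduce, and make monic.
Reduced Gröbner basis: {x + y, y**2 + y + 1}.
The reduced Gröbner basis of I + (p) is {x + y, y**2 + y + 1} ≠ {1}, a proper ideal, so the enlarged system stays consistent: p is independent of I, with normal form y**2 + y + 1.

x**2*y + x*y**3 + x*y + y**2 + y + 1 is independent of I; its normal form modulo I is y**2 + y + 1.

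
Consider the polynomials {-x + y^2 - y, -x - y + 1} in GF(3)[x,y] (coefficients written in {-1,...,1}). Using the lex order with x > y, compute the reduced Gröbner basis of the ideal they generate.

f_1 = -x + y^2 - y, LT = x.
f_2 = -x - y + 1, LT = x.

S(f_1,f_2): lcm = x. S = -y^2 + 1.
  reduce S modulo (f_1, f_2):
  remainder -y^2 + 1 ≠ 0; add g_3 = -y^2 + 1 to the basis.

The other S-polynomials (S(f_1,g_3), S(f_2,g_3)) all reduce to 0 modulo the current basis, so we have a Gröbner basis.
Inter-reduce: drop elements whose leading term is divisible by another's, tail-reduce, and make monic.

G = {x + y - 1, y^2 - 1}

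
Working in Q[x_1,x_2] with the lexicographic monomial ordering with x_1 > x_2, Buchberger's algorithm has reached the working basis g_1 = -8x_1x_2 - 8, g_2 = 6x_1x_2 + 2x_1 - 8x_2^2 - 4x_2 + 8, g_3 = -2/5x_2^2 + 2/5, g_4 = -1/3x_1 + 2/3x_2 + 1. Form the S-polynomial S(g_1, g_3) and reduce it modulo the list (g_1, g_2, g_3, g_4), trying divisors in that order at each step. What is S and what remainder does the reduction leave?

S(g_1, g_3) = x_1 + x_2; remainder on division = 3x_2 + 3.

lcm(LM(g_1), LM(g_3)) = x_1x_2^2.
S = (lcm/LT(g_1))·g_1 − (lcm/LT(g_3))·g_3 = x_1 + x_2.
Reduce S modulo (g_1, g_2, g_3, g_4) in that order:
  leading term x_1: subtract (-3)·g_4 from x_1 + x_2 → 3x_2 + 3
  leading term x_2: no divisor's leading term divides it; move 3x_2 to the remainder.
  leading term 1: no divisor's leading term divides it; move 3 to the remainder.
The remainder 3x_2 + 3 is nonzero, so it would be added as the next basis element.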